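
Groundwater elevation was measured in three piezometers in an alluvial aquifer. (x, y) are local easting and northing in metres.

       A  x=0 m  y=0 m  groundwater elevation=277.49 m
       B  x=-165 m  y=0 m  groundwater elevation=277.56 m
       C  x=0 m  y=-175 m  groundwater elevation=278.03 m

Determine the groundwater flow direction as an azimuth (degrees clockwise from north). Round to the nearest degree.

008°

∂h/∂x = (277.56 − 277.49) / (-165 − 0) = -0.0004242
∂h/∂y = (278.03 − 277.49) / (-175 − 0) = -0.003086
Flow direction (−∇h) has components (+0.0004242 E, +0.003086 N).
Azimuth = atan2(E, N) = atan2(+0.0004242, +0.003086) = 7.8° ≈ 008°.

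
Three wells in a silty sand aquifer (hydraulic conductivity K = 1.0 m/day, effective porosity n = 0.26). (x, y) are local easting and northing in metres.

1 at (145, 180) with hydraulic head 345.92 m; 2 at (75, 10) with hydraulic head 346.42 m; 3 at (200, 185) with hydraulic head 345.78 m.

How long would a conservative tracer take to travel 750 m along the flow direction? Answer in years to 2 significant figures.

Taking 1 as reference: 2−1 = (-70, -170, +0.50); 3−1 = (55, 5, -0.14).
Solve a·Δx + b·Δy = Δh: det = (-70)·5 − 55·(-170) = 9000.
∂h/∂x = [(+0.50)·5 − (-0.14)·(-170)] / 9000 = -0.002367
∂h/∂y = [(-70)·(-0.14) − 55·(+0.50)] / 9000 = -0.001967
|∇h| = √(-0.002367² + -0.001967²) = 0.003078
Seepage velocity v = K·i/n = 1.0 × 0.003078 / 0.26 = 0.01184 m/day.
t = 750 / 0.01184 = 6.334e+04 days = 173 years.

170 years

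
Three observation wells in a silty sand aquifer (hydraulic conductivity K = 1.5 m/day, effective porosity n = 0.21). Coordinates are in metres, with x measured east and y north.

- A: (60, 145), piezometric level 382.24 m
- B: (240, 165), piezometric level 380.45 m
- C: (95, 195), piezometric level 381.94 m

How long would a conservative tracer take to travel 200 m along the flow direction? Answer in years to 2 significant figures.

With h = a·x + b·y + c and A as origin, the differences give:
  180·a + 20·b = -1.79
  35·a + 50·b = -0.30
Eliminate b (×50 and ×20, subtract): 8300·a = -83.500 → a = ∂h/∂x = -0.01006
Back-substitute: b = ∂h/∂y = +0.001042.
|∇h| = √(-0.01006² + 0.001042²) = 0.01011
Seepage velocity v = K·i/n = 1.5 × 0.01011 / 0.21 = 0.07221 m/day.
t = 200 / 0.07221 = 2770 days = 7.58 years.

7.6 years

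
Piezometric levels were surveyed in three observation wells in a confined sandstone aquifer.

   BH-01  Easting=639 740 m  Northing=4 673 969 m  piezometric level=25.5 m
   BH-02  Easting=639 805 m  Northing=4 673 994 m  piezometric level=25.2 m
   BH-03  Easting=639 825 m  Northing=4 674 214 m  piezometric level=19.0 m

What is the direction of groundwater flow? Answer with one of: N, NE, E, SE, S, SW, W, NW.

With h = a·x + b·y + c and BH-01 as origin, the differences give:
  65·a + 25·b = -0.3
  85·a + 245·b = -6.5
Eliminate b (×245 and ×25, subtract): 13800·a = 89.00 → a = ∂h/∂x = +0.006449
Back-substitute: b = ∂h/∂y = -0.02877.
Flow = −∇h = (-0.006449 east, +0.02877 north), which points north.

N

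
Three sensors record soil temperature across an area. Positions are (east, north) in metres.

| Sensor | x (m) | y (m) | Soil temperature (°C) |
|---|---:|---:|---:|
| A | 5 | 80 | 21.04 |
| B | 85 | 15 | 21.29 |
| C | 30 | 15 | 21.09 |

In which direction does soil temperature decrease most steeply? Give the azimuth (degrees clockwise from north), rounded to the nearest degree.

Differences from A: to B (Δx, Δy, Δh) = (80, -65, +0.25); to C = (25, -65, +0.05).
Determinant of the coordinate differences = 80·(-65) − 25·(-65) = -3575.
∂T/∂x = [(+0.25)·(-65) − (+0.05)·(-65)] / -3575 = +0.003636
∂T/∂y = [80·(+0.05) − 25·(+0.25)] / -3575 = +0.0006294
Steepest decrease is along −∇f: components (-0.003636 E, -0.0006294 N).
Azimuth = atan2(-0.003636, -0.0006294) = 260.2° ≈ 260°.

260°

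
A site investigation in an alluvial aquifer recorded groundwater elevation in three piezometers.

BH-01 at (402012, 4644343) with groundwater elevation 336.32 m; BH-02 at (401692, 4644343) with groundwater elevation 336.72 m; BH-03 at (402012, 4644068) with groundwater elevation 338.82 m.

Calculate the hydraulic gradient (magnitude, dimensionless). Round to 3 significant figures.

0.00918

∂h/∂x = (336.72 − 336.32) / (401692 − 402012) = -0.001250
∂h/∂y = (338.82 − 336.32) / (4644068 − 4644343) = -0.009091
|∇h| = √(-0.001250² + -0.009091²) = 0.009177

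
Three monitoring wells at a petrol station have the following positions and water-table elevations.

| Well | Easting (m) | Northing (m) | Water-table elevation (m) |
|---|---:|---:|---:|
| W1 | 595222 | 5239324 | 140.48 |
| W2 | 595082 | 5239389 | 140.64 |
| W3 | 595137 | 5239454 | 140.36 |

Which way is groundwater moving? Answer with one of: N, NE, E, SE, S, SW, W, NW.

NE

With h = a·x + b·y + c and W1 as origin, the differences give:
  (-140)·a + 65·b = +0.16
  (-85)·a + 130·b = -0.12
Eliminate b (×130 and ×65, subtract): -12675·a = 28.600 → a = ∂h/∂x = -0.002256
Back-substitute: b = ∂h/∂y = -0.002398.
Flow = −∇h = (+0.002256 east, +0.002398 north), which points northeast.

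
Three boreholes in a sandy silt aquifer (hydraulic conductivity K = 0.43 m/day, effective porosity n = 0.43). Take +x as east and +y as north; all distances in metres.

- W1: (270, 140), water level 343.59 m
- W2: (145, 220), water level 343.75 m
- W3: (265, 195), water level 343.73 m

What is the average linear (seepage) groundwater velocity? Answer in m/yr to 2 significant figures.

With h = a·x + b·y + c and W1 as origin, the differences give:
  (-125)·a + 80·b = +0.16
  (-5)·a + 55·b = +0.14
Eliminate b (×55 and ×80, subtract): -6475·a = -2.400 → a = ∂h/∂x = +0.0003707
Back-substitute: b = ∂h/∂y = +0.002579.
|∇h| = √(0.0003707² + 0.002579²) = 0.002606
Seepage velocity v = K·i/n = 0.43 × 0.002606 / 0.43 = 0.002606 m/day = 0.9518 m/yr.

0.95 m/yr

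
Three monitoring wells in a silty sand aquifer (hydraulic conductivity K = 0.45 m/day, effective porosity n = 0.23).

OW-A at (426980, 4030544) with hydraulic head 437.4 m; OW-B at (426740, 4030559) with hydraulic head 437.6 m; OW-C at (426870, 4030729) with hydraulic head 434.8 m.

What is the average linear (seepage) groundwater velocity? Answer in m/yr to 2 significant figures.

With h = a·x + b·y + c and OW-A as origin, the differences give:
  (-240)·a + 15·b = +0.2
  (-110)·a + 185·b = -2.6
Eliminate b (×185 and ×15, subtract): -42750·a = 76.00 → a = ∂h/∂x = -0.001778
Back-substitute: b = ∂h/∂y = -0.01511.
|∇h| = √(-0.001778² + -0.01511²) = 0.01521
Seepage velocity v = K·i/n = 0.45 × 0.01521 / 0.23 = 0.02976 m/day = 10.87 m/yr.

11 m/yr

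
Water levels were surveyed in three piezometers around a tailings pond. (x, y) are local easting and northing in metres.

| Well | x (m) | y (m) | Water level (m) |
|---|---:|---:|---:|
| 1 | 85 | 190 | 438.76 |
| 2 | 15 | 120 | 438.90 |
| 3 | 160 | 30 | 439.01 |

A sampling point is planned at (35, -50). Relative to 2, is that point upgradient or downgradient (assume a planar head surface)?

With h = a·x + b·y + c and 1 as origin, the differences give:
  (-70)·a + (-70)·b = +0.14
  75·a + (-160)·b = +0.25
Eliminate b (×(-160) and ×(-70), subtract): 16450·a = -4.900 → a = ∂h/∂x = -0.0002979
Back-substitute: b = ∂h/∂y = -0.001702.
Head at (35, -50) = 438.76 + (-0.0002979)·(-50) + (-0.001702)·(-240) = 439.18 m.
That is higher than the 438.90 m at 2, so the point is upgradient.

upgradient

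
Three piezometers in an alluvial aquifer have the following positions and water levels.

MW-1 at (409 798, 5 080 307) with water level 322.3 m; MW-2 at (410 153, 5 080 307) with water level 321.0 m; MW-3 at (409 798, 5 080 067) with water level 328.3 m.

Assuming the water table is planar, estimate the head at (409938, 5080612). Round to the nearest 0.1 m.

∂h/∂x = (321.0 − 322.3) / (410153 − 409798) = -0.003662
∂h/∂y = (328.3 − 322.3) / (5080067 − 5080307) = -0.02500
h(409938, 5080612) = 322.3 + (-0.003662)·(140) + (-0.02500)·(305) = 322.3 -0.513 -7.625 = 314.162 m.

314.2 m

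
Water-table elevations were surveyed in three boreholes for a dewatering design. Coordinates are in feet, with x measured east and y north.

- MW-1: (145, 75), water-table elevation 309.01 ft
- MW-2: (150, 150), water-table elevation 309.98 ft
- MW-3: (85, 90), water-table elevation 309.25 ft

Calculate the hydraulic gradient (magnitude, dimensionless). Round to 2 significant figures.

With h = a·x + b·y + c and MW-1 as origin, the differences give:
  5·a + 75·b = +0.97
  (-60)·a + 15·b = +0.24
Eliminate b (×15 and ×75, subtract): 4575·a = -3.450 → a = ∂h/∂x = -0.0007541
Back-substitute: b = ∂h/∂y = +0.01298.
|∇h| = √(-0.0007541² + 0.01298²) = 0.013

0.013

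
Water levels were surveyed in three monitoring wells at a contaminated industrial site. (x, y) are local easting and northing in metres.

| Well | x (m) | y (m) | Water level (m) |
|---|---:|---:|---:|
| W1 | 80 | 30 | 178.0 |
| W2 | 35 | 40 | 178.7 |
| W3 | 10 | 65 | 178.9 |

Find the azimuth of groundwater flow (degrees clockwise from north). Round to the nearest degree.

061°

Three-point gradient (reference W1): Δ to W2 = (-45, 10, +0.7), Δ to W3 = (-70, 35, +0.9).
∂h/∂x = -0.01771, ∂h/∂y = -0.009714 (det = -875).
Flow direction (−∇h) has components (+0.01771 E, +0.009714 N).
Azimuth = atan2(E, N) = atan2(+0.01771, +0.009714) = 61.3° ≈ 061°.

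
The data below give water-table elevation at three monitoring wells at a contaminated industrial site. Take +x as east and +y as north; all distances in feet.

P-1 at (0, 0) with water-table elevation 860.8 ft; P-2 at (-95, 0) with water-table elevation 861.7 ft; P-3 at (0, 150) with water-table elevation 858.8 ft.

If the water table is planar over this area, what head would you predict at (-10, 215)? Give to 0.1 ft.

∂h/∂x = (861.7 − 860.8) / (-95 − 0) = -0.009474
∂h/∂y = (858.8 − 860.8) / (150 − 0) = -0.01333
h(-10, 215) = 860.8 + (-0.009474)·(-10) + (-0.01333)·(215) = 860.8 +0.095 -2.867 = 858.028 ft.

858.0 ft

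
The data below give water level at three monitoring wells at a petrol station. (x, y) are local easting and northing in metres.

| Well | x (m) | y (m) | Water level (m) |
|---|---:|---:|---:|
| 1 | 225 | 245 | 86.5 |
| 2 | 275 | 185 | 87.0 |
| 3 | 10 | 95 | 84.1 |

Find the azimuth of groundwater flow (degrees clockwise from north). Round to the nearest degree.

Taking 1 as reference: 2−1 = (50, -60, +0.5); 3−1 = (-215, -150, -2.4).
Determinant of the coordinate differences = 50·(-150) − (-215)·(-60) = -20400.
∂h/∂x = [(+0.5)·(-150) − (-2.4)·(-60)] / -20400 = +0.01074
∂h/∂y = [50·(-2.4) − (-215)·(+0.5)] / -20400 = +0.0006127
Flow direction (−∇h) has components (-0.01074 E, -0.0006127 N).
Azimuth = atan2(E, N) = atan2(-0.01074, -0.0006127) = 266.7° ≈ 267°.

267°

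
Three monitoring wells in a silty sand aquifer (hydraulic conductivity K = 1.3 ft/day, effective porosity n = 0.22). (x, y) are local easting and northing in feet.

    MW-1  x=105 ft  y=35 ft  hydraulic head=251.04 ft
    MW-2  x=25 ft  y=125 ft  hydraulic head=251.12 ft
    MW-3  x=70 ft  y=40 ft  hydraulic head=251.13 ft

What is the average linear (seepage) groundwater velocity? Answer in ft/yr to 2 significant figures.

7.0 ft/yr

With h = a·x + b·y + c and MW-1 as origin, the differences give:
  (-80)·a + 90·b = +0.08
  (-35)·a + 5·b = +0.09
Eliminate b (×5 and ×90, subtract): 2750·a = -7.700 → a = ∂h/∂x = -0.002800
Back-substitute: b = ∂h/∂y = -0.001600.
|∇h| = √(-0.002800² + -0.001600²) = 0.003225
Seepage velocity v = K·i/n = 1.3 × 0.003225 / 0.22 = 0.01906 ft/day = 6.962 ft/yr.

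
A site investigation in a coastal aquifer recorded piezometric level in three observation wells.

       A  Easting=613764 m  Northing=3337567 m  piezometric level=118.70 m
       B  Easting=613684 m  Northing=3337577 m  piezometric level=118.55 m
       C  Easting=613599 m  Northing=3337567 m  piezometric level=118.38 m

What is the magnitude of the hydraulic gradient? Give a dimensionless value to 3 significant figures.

With h = a·x + b·y + c and A as origin, the differences give:
  (-80)·a + 10·b = -0.15
  (-165)·a + 0·b = -0.32
Eliminate b (×0 and ×10, subtract): 1650·a = 3.200 → a = ∂h/∂x = +0.001939
Back-substitute: b = ∂h/∂y = +0.0005152.
|∇h| = √(0.001939² + 0.0005152²) = 0.002006

0.00201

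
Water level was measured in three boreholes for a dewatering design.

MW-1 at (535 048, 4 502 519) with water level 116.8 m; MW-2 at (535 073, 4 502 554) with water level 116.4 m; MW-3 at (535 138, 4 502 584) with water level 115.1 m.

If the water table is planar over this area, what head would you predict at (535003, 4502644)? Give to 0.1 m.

Differences from MW-1: to MW-2 (Δx, Δy, Δh) = (25, 35, -0.4); to MW-3 = (90, 65, -1.7).
Determinant of the coordinate differences = 25·65 − 90·35 = -1525.
∂h/∂x = [(-0.4)·65 − (-1.7)·35] / -1525 = -0.02197
∂h/∂y = [25·(-1.7) − 90·(-0.4)] / -1525 = +0.004262
h(535003, 4502644) = 116.8 + (-0.02197)·(-45) + (+0.004262)·(125) = 116.8 +0.989 +0.533 = 118.321 m.

118.3 m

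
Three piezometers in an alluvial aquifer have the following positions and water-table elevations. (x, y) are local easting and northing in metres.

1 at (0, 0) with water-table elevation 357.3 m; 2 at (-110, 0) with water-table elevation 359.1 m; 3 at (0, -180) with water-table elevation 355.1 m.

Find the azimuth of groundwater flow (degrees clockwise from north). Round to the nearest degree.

∂h/∂x = (359.1 − 357.3) / (-110 − 0) = -0.01636
∂h/∂y = (355.1 − 357.3) / (-180 − 0) = +0.01222
Flow direction (−∇h) has components (+0.01636 E, -0.01222 N).
Azimuth = atan2(E, N) = atan2(+0.01636, -0.01222) = 126.8° ≈ 127°.

127°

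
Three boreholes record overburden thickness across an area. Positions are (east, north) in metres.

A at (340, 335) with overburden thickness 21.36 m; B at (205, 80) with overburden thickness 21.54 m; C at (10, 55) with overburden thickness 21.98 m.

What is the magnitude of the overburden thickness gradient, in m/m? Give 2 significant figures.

0.0024 m/m

With d = a·x + b·y + c and A as origin, the differences give:
  (-135)·a + (-255)·b = +0.18
  (-330)·a + (-280)·b = +0.62
Eliminate b (×(-280) and ×(-255), subtract): -46350·a = 107.700 → a = ∂d/∂x = -0.002324
Back-substitute: b = ∂d/∂y = +0.0005243.
|∇f| = √(-0.002324² + 0.0005243²) = 0.002382 m/m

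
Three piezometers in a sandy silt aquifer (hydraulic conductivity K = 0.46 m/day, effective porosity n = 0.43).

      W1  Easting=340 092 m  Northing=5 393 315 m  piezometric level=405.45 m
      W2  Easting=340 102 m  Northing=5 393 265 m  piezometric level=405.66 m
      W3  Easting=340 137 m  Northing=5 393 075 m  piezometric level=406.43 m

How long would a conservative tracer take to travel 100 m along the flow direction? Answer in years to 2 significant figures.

27 years

Differences from W1: to W2 (Δx, Δy, Δh) = (10, -50, +0.21); to W3 = (45, -240, +0.98).
Solve a·Δx + b·Δy = Δh: det = 10·(-240) − 45·(-50) = -150.
∂h/∂x = [(+0.21)·(-240) − (+0.98)·(-50)] / -150 = +0.009333
∂h/∂y = [10·(+0.98) − 45·(+0.21)] / -150 = -0.002333
|∇h| = √(0.009333² + -0.002333²) = 0.00962
Seepage velocity v = K·i/n = 0.46 × 0.00962 / 0.43 = 0.01029 m/day.
t = 100 / 0.01029 = 9718 days = 26.6 years.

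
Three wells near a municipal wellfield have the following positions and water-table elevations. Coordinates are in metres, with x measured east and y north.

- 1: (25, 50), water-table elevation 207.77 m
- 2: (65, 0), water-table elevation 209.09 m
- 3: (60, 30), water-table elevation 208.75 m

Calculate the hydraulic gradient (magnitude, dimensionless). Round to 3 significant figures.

0.0249

Differences from 1: to 2 (Δx, Δy, Δh) = (40, -50, +1.32); to 3 = (35, -20, +0.98).
Solve a·Δx + b·Δy = Δh: det = 40·(-20) − 35·(-50) = 950.
∂h/∂x = [(+1.32)·(-20) − (+0.98)·(-50)] / 950 = +0.02379
∂h/∂y = [40·(+0.98) − 35·(+1.32)] / 950 = -0.007368
|∇h| = √(0.02379² + -0.007368²) = 0.0249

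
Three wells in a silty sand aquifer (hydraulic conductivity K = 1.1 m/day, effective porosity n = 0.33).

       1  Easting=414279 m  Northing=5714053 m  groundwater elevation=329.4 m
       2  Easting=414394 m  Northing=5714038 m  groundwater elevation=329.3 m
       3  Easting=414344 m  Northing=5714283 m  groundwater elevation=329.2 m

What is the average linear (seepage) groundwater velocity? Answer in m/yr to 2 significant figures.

With h = a·x + b·y + c and 1 as origin, the differences give:
  115·a + (-15)·b = -0.1
  65·a + 230·b = -0.2
Eliminate b (×230 and ×(-15), subtract): 27425·a = -26.00 → a = ∂h/∂x = -0.0009480
Back-substitute: b = ∂h/∂y = -0.0006016.
|∇h| = √(-0.0009480² + -0.0006016²) = 0.001123
Seepage velocity v = K·i/n = 1.1 × 0.001123 / 0.33 = 0.003743 m/day = 1.367 m/yr.

1.4 m/yr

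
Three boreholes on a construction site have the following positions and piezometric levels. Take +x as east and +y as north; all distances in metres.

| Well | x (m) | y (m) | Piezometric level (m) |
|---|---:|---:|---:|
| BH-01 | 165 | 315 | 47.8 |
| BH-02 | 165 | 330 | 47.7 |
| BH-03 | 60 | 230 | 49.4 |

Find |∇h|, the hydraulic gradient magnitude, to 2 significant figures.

With h = a·x + b·y + c and BH-01 as origin, the differences give:
  0·a + 15·b = -0.1
  (-105)·a + (-85)·b = +1.6
Eliminate b (×(-85) and ×15, subtract): 1575·a = -15.50 → a = ∂h/∂x = -0.009841
Back-substitute: b = ∂h/∂y = -0.006667.
|∇h| = √(-0.009841² + -0.006667²) = 0.01189

0.012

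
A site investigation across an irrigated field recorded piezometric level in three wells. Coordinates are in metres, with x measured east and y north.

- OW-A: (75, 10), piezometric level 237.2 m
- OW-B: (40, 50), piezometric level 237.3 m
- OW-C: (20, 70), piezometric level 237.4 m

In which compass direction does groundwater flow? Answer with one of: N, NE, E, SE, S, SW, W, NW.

NE

Differences from OW-A: to OW-B (Δx, Δy, Δh) = (-35, 40, +0.1); to OW-C = (-55, 60, +0.2).
Solve a·Δx + b·Δy = Δh: det = (-35)·60 − (-55)·40 = 100.
∂h/∂x = [(+0.1)·60 − (+0.2)·40] / 100 = -0.02000
∂h/∂y = [(-35)·(+0.2) − (-55)·(+0.1)] / 100 = -0.01500
Flow = −∇h = (+0.02000 east, +0.01500 north), which points northeast.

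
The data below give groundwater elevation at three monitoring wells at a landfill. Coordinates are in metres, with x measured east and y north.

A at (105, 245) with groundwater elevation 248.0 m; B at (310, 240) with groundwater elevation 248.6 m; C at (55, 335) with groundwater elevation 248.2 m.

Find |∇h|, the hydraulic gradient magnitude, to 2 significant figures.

Three-point gradient (reference A): Δ to B = (205, -5, +0.6), Δ to C = (-50, 90, +0.2).
∂h/∂x = +0.003022, ∂h/∂y = +0.003901 (det = 18200).
|∇h| = √(0.003022² + 0.003901²) = 0.004935

0.0049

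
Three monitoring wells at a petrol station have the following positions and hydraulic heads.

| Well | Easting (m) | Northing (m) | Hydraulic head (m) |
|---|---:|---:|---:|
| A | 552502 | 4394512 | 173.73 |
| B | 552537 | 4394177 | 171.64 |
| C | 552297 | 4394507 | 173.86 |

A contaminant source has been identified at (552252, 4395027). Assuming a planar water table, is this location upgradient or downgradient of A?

Differences from A: to B (Δx, Δy, Δh) = (35, -335, -2.09); to C = (-205, -5, +0.13).
Solve a·Δx + b·Δy = Δh: det = 35·(-5) − (-205)·(-335) = -68850.
∂h/∂x = [(-2.09)·(-5) − (+0.13)·(-335)] / -68850 = -0.0007843
∂h/∂y = [35·(+0.13) − (-205)·(-2.09)] / -68850 = +0.006157
Head at (552252, 4395027) = 173.73 + (-0.0007843)·(-250) + (+0.006157)·(515) = 177.10 m.
That is higher than the 173.73 m at A, so the point is upgradient.

upgradient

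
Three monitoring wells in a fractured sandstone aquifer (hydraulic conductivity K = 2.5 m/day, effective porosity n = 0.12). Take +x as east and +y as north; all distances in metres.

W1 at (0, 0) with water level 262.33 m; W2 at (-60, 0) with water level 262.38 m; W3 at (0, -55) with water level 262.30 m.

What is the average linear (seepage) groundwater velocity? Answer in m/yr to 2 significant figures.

7.6 m/yr

∂h/∂x = (262.38 − 262.33) / (-60 − 0) = -0.0008333
∂h/∂y = (262.30 − 262.33) / (-55 − 0) = +0.0005455
|∇h| = √(-0.0008333² + 0.0005455²) = 0.000996
Seepage velocity v = K·i/n = 2.5 × 0.000996 / 0.12 = 0.02075 m/day = 7.579 m/yr.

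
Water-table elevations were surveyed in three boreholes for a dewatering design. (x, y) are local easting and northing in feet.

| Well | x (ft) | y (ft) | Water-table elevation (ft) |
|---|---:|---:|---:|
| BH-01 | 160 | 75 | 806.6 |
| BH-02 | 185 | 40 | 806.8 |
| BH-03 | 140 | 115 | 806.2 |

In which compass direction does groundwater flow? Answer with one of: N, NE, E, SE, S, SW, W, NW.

Taking BH-01 as reference: BH-02−BH-01 = (25, -35, +0.2); BH-03−BH-01 = (-20, 40, -0.4).
Solve a·Δx + b·Δy = Δh: det = 25·40 − (-20)·(-35) = 300.
∂h/∂x = [(+0.2)·40 − (-0.4)·(-35)] / 300 = -0.02000
∂h/∂y = [25·(-0.4) − (-20)·(+0.2)] / 300 = -0.02000
Flow = −∇h = (+0.02000 east, +0.02000 north), which points northeast.

NE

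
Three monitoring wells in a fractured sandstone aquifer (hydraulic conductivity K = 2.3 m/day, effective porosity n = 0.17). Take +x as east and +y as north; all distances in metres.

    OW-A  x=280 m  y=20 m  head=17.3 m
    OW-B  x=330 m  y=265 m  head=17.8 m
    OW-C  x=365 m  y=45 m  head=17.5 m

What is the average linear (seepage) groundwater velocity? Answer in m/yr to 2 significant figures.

12 m/yr

Taking OW-A as reference: OW-B−OW-A = (50, 245, +0.5); OW-C−OW-A = (85, 25, +0.2).
Solve a·Δx + b·Δy = Δh: det = 50·25 − 85·245 = -19575.
∂h/∂x = [(+0.5)·25 − (+0.2)·245] / -19575 = +0.001865
∂h/∂y = [50·(+0.2) − 85·(+0.5)] / -19575 = +0.001660
|∇h| = √(0.001865² + 0.001660²) = 0.002497
Seepage velocity v = K·i/n = 2.3 × 0.002497 / 0.17 = 0.03378 m/day = 12.34 m/yr.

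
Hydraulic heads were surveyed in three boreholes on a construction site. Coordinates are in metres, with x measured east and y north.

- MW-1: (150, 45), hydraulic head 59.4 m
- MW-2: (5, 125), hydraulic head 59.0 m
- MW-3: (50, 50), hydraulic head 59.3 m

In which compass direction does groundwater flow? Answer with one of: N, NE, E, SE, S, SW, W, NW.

Taking MW-1 as reference: MW-2−MW-1 = (-145, 80, -0.4); MW-3−MW-1 = (-100, 5, -0.1).
Determinant of the coordinate differences = (-145)·5 − (-100)·80 = 7275.
∂h/∂x = [(-0.4)·5 − (-0.1)·80] / 7275 = +0.0008247
∂h/∂y = [(-145)·(-0.1) − (-100)·(-0.4)] / 7275 = -0.003505
Flow = −∇h = (-0.0008247 east, +0.003505 north), which points north.

N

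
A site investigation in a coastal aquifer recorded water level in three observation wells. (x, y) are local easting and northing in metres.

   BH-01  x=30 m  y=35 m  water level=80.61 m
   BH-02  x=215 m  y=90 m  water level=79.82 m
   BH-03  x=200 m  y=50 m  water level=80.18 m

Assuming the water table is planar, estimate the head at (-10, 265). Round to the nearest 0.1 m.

78.8 m

Taking BH-01 as reference: BH-02−BH-01 = (185, 55, -0.79); BH-03−BH-01 = (170, 15, -0.43).
Solve a·Δx + b·Δy = Δh: det = 185·15 − 170·55 = -6575.
∂h/∂x = [(-0.79)·15 − (-0.43)·55] / -6575 = -0.001795
∂h/∂y = [185·(-0.43) − 170·(-0.79)] / -6575 = -0.008327
h(-10, 265) = 80.61 + (-0.001795)·(-40) + (-0.008327)·(230) = 80.61 +0.072 -1.915 = 78.767 m.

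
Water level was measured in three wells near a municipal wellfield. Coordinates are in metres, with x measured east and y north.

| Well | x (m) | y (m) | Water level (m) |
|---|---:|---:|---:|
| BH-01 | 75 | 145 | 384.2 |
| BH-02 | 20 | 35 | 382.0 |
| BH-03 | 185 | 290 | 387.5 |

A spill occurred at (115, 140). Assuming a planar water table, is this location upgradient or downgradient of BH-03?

Differences from BH-01: to BH-02 (Δx, Δy, Δh) = (-55, -110, -2.2); to BH-03 = (110, 145, +3.3).
Determinant of the coordinate differences = (-55)·145 − 110·(-110) = 4125.
∂h/∂x = [(-2.2)·145 − (+3.3)·(-110)] / 4125 = +0.01067
∂h/∂y = [(-55)·(+3.3) − 110·(-2.2)] / 4125 = +0.01467
Head at (115, 140) = 384.2 + (+0.01067)·(40) + (+0.01467)·(-5) = 384.55 m.
That is lower than the 387.5 m at BH-03, so the point is downgradient.

downgradient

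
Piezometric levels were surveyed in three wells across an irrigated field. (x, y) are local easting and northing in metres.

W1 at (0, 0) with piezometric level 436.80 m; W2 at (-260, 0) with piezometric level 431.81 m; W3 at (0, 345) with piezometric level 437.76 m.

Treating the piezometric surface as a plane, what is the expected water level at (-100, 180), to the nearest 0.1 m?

435.4 m

∂h/∂x = (431.81 − 436.80) / (-260 − 0) = +0.01919
∂h/∂y = (437.76 − 436.80) / (345 − 0) = +0.002783
h(-100, 180) = 436.80 + (+0.01919)·(-100) + (+0.002783)·(180) = 436.80 -1.919 +0.501 = 435.382 m.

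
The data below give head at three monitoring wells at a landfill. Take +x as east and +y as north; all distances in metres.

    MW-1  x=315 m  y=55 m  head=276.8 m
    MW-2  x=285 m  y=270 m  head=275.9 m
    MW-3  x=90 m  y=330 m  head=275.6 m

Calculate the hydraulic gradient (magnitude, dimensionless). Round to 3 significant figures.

Taking MW-1 as reference: MW-2−MW-1 = (-30, 215, -0.9); MW-3−MW-1 = (-225, 275, -1.2).
Solve a·Δx + b·Δy = Δh: det = (-30)·275 − (-225)·215 = 40125.
∂h/∂x = [(-0.9)·275 − (-1.2)·215] / 40125 = +0.0002617
∂h/∂y = [(-30)·(-1.2) − (-225)·(-0.9)] / 40125 = -0.004150
|∇h| = √(0.0002617² + -0.004150²) = 0.004158

0.00416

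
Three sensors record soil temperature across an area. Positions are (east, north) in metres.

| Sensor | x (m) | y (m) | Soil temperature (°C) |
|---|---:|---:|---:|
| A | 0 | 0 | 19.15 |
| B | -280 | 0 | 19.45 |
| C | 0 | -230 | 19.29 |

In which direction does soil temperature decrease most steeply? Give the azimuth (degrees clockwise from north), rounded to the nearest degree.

∂T/∂x = (19.45 − 19.15) / (-280 − 0) = -0.001071
∂T/∂y = (19.29 − 19.15) / (-230 − 0) = -0.0006087
Steepest decrease is along −∇f: components (+0.001071 E, +0.0006087 N).
Azimuth = atan2(+0.001071, +0.0006087) = 60.4° ≈ 060°.

060°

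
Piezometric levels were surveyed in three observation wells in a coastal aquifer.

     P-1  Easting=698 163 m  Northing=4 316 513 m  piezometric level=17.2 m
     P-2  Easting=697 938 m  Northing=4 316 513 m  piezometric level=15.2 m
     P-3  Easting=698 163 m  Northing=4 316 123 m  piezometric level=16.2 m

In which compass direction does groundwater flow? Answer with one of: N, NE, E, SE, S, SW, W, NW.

∂h/∂x = (15.2 − 17.2) / (697938 − 698163) = +0.008889
∂h/∂y = (16.2 − 17.2) / (4316123 − 4316513) = +0.002564
Flow = −∇h = (-0.008889 east, -0.002564 north), which points west.

W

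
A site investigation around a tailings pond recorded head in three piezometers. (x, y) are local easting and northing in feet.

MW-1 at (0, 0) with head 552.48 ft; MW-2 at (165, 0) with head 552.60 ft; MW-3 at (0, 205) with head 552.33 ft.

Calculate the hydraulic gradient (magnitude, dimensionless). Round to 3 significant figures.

∂h/∂x = (552.60 − 552.48) / (165 − 0) = +0.0007273
∂h/∂y = (552.33 − 552.48) / (205 − 0) = -0.0007317
|∇h| = √(0.0007273² + -0.0007317²) = 0.001032

0.00103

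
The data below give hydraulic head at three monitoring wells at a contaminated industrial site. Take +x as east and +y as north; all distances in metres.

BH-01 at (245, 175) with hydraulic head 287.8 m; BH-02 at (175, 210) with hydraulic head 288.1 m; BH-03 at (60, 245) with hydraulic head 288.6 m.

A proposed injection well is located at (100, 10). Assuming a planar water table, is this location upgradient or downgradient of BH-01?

upgradient

With h = a·x + b·y + c and BH-01 as origin, the differences give:
  (-70)·a + 35·b = +0.3
  (-185)·a + 70·b = +0.8
Eliminate b (×70 and ×35, subtract): 1575·a = -7.00 → a = ∂h/∂x = -0.004444
Back-substitute: b = ∂h/∂y = -0.0003175.
Head at (100, 10) = 287.8 + (-0.004444)·(-145) + (-0.0003175)·(-165) = 288.50 m.
That is higher than the 287.8 m at BH-01, so the point is upgradient.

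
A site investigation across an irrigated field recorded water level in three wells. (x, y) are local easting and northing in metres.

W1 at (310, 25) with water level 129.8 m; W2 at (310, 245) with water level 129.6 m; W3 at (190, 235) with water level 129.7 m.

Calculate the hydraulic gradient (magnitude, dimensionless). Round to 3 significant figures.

0.00118

Three-point gradient (reference W1): Δ to W2 = (0, 220, -0.2), Δ to W3 = (-120, 210, -0.1).
∂h/∂x = -0.0007576, ∂h/∂y = -0.0009091 (det = 26400).
|∇h| = √(-0.0007576² + -0.0009091²) = 0.001183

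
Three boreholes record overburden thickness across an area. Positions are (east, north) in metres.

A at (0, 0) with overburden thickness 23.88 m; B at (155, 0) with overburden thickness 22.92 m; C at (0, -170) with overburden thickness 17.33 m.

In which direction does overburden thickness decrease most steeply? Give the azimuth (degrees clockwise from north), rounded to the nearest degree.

171°

∂d/∂x = (22.92 − 23.88) / (155 − 0) = -0.006194
∂d/∂y = (17.33 − 23.88) / (-170 − 0) = +0.03853
Steepest decrease is along −∇f: components (+0.006194 E, -0.03853 N).
Azimuth = atan2(+0.006194, -0.03853) = 170.9° ≈ 171°.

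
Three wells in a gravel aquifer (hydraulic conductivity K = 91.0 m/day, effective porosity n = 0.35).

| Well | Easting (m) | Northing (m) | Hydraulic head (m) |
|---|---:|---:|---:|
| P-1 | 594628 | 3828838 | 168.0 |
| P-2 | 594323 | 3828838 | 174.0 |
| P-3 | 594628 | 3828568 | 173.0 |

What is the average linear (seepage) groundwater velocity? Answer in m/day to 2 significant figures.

∂h/∂x = (174.0 − 168.0) / (594323 − 594628) = -0.01967
∂h/∂y = (173.0 − 168.0) / (3828568 − 3828838) = -0.01852
|∇h| = √(-0.01967² + -0.01852²) = 0.02702
Seepage velocity v = K·i/n = 91.0 × 0.02702 / 0.35 = 7.025 m/day.

7.0 m/day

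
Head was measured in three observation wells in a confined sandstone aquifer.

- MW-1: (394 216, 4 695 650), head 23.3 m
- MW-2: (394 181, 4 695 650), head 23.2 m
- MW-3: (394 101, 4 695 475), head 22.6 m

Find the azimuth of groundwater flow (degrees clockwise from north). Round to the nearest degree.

Differences from MW-1: to MW-2 (Δx, Δy, Δh) = (-35, 0, -0.1); to MW-3 = (-115, -175, -0.7).
Determinant of the coordinate differences = (-35)·(-175) − (-115)·0 = 6125.
∂h/∂x = [(-0.1)·(-175) − (-0.7)·0] / 6125 = +0.002857
∂h/∂y = [(-35)·(-0.7) − (-115)·(-0.1)] / 6125 = +0.002122
Flow direction (−∇h) has components (-0.002857 E, -0.002122 N).
Azimuth = atan2(E, N) = atan2(-0.002857, -0.002122) = 233.4° ≈ 233°.

233°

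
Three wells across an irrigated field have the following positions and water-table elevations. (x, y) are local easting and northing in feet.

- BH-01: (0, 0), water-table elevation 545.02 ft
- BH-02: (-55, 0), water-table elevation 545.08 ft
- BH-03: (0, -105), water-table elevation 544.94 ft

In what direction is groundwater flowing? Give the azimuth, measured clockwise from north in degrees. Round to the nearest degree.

∂h/∂x = (545.08 − 545.02) / (-55 − 0) = -0.001091
∂h/∂y = (544.94 − 545.02) / (-105 − 0) = +0.0007619
Flow direction (−∇h) has components (+0.001091 E, -0.0007619 N).
Azimuth = atan2(E, N) = atan2(+0.001091, -0.0007619) = 124.9° ≈ 125°.

125°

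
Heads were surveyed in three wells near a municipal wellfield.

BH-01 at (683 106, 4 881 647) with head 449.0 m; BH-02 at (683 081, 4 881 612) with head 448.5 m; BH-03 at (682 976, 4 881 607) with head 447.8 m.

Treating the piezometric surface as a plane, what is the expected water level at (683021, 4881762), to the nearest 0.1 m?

With h = a·x + b·y + c and BH-01 as origin, the differences give:
  (-25)·a + (-35)·b = -0.5
  (-130)·a + (-40)·b = -1.2
Eliminate b (×(-40) and ×(-35), subtract): -3550·a = -22.00 → a = ∂h/∂x = +0.006197
Back-substitute: b = ∂h/∂y = +0.009859.
h(683021, 4881762) = 449.0 + (+0.006197)·(-85) + (+0.009859)·(115) = 449.0 -0.527 +1.134 = 449.607 m.

449.6 m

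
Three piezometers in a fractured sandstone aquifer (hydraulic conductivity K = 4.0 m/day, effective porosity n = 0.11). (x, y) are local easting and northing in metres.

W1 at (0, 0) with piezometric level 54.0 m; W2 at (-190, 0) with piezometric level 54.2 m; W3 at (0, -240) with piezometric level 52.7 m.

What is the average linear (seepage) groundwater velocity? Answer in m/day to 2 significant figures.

∂h/∂x = (54.2 − 54.0) / (-190 − 0) = -0.001053
∂h/∂y = (52.7 − 54.0) / (-240 − 0) = +0.005417
|∇h| = √(-0.001053² + 0.005417²) = 0.005518
Seepage velocity v = K·i/n = 4.0 × 0.005518 / 0.11 = 0.2007 m/day.

0.20 m/day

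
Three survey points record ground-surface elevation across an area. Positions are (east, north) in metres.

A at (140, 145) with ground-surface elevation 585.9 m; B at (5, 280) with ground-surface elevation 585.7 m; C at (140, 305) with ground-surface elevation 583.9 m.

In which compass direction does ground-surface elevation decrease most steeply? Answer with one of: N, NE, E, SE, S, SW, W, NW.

With z = a·x + b·y + c and A as origin, the differences give:
  (-135)·a + 135·b = -0.2
  0·a + 160·b = -2.0
Eliminate b (×160 and ×135, subtract): -21600·a = 238.00 → a = ∂z/∂x = -0.01102
Back-substitute: b = ∂z/∂y = -0.01250.
Steepest decrease is along −∇f = (+0.01102 E, +0.01250 N) → northeast.

NE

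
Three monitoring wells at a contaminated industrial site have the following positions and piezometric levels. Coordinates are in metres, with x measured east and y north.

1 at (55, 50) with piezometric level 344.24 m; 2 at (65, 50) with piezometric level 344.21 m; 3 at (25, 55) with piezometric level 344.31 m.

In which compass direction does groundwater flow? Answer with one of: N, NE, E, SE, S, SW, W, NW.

With h = a·x + b·y + c and 1 as origin, the differences give:
  10·a + 0·b = -0.03
  (-30)·a + 5·b = +0.07
Eliminate b (×5 and ×0, subtract): 50·a = -0.150 → a = ∂h/∂x = -0.003000
Back-substitute: b = ∂h/∂y = -0.004000.
Flow = −∇h = (+0.003000 east, +0.004000 north), which points northeast.

NE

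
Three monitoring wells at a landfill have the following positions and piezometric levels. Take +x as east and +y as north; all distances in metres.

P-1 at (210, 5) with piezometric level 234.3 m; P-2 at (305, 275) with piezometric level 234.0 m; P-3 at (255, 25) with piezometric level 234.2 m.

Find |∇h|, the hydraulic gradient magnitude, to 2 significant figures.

0.0021

Differences from P-1: to P-2 (Δx, Δy, Δh) = (95, 270, -0.3); to P-3 = (45, 20, -0.1).
Solve a·Δx + b·Δy = Δh: det = 95·20 − 45·270 = -10250.
∂h/∂x = [(-0.3)·20 − (-0.1)·270] / -10250 = -0.002049
∂h/∂y = [95·(-0.1) − 45·(-0.3)] / -10250 = -0.0003902
|∇h| = √(-0.002049² + -0.0003902²) = 0.002086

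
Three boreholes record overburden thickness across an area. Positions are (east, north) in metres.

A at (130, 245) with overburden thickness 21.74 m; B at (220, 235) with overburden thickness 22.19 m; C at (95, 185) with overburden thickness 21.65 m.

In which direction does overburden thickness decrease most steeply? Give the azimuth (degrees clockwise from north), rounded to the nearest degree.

With d = a·x + b·y + c and A as origin, the differences give:
  90·a + (-10)·b = +0.45
  (-35)·a + (-60)·b = -0.09
Eliminate b (×(-60) and ×(-10), subtract): -5750·a = -27.900 → a = ∂d/∂x = +0.004852
Back-substitute: b = ∂d/∂y = -0.001330.
Steepest decrease is along −∇f: components (-0.004852 E, +0.001330 N).
Azimuth = atan2(-0.004852, +0.001330) = 285.3° ≈ 285°.

285°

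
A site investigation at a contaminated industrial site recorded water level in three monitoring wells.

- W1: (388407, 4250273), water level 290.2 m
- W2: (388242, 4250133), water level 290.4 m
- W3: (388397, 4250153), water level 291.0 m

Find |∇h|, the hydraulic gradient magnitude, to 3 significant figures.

0.00853

With h = a·x + b·y + c and W1 as origin, the differences give:
  (-165)·a + (-140)·b = +0.2
  (-10)·a + (-120)·b = +0.8
Eliminate b (×(-120) and ×(-140), subtract): 18400·a = 88.00 → a = ∂h/∂x = +0.004783
Back-substitute: b = ∂h/∂y = -0.007065.
|∇h| = √(0.004783² + -0.007065²) = 0.008532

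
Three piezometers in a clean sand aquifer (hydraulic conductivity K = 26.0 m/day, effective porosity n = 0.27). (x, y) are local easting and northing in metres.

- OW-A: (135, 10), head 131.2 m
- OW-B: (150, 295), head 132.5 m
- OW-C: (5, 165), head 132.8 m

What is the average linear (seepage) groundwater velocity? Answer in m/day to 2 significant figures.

0.78 m/day

Differences from OW-A: to OW-B (Δx, Δy, Δh) = (15, 285, +1.3); to OW-C = (-130, 155, +1.6).
Determinant of the coordinate differences = 15·155 − (-130)·285 = 39375.
∂h/∂x = [(+1.3)·155 − (+1.6)·285] / 39375 = -0.006463
∂h/∂y = [15·(+1.6) − (-130)·(+1.3)] / 39375 = +0.004902
|∇h| = √(-0.006463² + 0.004902²) = 0.008112
Seepage velocity v = K·i/n = 26.0 × 0.008112 / 0.27 = 0.7812 m/day.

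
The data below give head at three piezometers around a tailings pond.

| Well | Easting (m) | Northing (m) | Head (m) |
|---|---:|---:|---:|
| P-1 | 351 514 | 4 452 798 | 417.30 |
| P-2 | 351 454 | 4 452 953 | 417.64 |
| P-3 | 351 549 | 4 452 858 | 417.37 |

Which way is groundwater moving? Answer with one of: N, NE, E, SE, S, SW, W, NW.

Differences from P-1: to P-2 (Δx, Δy, Δh) = (-60, 155, +0.34); to P-3 = (35, 60, +0.07).
Determinant of the coordinate differences = (-60)·60 − 35·155 = -9025.
∂h/∂x = [(+0.34)·60 − (+0.07)·155] / -9025 = -0.001058
∂h/∂y = [(-60)·(+0.07) − 35·(+0.34)] / -9025 = +0.001784
Flow = −∇h = (+0.001058 east, -0.001784 north), which points southeast.

SE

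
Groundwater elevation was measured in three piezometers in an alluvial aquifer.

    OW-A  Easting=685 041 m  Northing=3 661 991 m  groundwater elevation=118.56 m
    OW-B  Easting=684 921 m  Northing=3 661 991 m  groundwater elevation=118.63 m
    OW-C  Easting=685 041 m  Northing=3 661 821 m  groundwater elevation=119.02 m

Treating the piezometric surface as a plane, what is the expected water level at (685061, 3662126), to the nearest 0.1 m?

118.2 m

∂h/∂x = (118.63 − 118.56) / (684921 − 685041) = -0.0005833
∂h/∂y = (119.02 − 118.56) / (3661821 − 3661991) = -0.002706
h(685061, 3662126) = 118.56 + (-0.0005833)·(20) + (-0.002706)·(135) = 118.56 -0.012 -0.365 = 118.183 m.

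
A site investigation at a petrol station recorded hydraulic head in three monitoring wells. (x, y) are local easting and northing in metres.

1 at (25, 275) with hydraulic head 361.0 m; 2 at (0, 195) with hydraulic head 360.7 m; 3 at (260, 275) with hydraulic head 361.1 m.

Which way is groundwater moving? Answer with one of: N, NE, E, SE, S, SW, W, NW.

S

With h = a·x + b·y + c and 1 as origin, the differences give:
  (-25)·a + (-80)·b = -0.3
  235·a + 0·b = +0.1
Eliminate b (×0 and ×(-80), subtract): 18800·a = 8.00 → a = ∂h/∂x = +0.0004255
Back-substitute: b = ∂h/∂y = +0.003617.
Flow = −∇h = (-0.0004255 east, -0.003617 north), which points south.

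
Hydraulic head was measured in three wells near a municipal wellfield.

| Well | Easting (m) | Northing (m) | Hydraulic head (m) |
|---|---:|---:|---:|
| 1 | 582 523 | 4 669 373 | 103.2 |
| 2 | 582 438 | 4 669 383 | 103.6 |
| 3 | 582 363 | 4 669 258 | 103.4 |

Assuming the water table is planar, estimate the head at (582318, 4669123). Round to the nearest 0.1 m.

With h = a·x + b·y + c and 1 as origin, the differences give:
  (-85)·a + 10·b = +0.4
  (-160)·a + (-115)·b = +0.2
Eliminate b (×(-115) and ×10, subtract): 11375·a = -48.00 → a = ∂h/∂x = -0.004220
Back-substitute: b = ∂h/∂y = +0.004132.
h(582318, 4669123) = 103.2 + (-0.004220)·(-205) + (+0.004132)·(-250) = 103.2 +0.865 -1.033 = 103.032 m.

103.0 m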